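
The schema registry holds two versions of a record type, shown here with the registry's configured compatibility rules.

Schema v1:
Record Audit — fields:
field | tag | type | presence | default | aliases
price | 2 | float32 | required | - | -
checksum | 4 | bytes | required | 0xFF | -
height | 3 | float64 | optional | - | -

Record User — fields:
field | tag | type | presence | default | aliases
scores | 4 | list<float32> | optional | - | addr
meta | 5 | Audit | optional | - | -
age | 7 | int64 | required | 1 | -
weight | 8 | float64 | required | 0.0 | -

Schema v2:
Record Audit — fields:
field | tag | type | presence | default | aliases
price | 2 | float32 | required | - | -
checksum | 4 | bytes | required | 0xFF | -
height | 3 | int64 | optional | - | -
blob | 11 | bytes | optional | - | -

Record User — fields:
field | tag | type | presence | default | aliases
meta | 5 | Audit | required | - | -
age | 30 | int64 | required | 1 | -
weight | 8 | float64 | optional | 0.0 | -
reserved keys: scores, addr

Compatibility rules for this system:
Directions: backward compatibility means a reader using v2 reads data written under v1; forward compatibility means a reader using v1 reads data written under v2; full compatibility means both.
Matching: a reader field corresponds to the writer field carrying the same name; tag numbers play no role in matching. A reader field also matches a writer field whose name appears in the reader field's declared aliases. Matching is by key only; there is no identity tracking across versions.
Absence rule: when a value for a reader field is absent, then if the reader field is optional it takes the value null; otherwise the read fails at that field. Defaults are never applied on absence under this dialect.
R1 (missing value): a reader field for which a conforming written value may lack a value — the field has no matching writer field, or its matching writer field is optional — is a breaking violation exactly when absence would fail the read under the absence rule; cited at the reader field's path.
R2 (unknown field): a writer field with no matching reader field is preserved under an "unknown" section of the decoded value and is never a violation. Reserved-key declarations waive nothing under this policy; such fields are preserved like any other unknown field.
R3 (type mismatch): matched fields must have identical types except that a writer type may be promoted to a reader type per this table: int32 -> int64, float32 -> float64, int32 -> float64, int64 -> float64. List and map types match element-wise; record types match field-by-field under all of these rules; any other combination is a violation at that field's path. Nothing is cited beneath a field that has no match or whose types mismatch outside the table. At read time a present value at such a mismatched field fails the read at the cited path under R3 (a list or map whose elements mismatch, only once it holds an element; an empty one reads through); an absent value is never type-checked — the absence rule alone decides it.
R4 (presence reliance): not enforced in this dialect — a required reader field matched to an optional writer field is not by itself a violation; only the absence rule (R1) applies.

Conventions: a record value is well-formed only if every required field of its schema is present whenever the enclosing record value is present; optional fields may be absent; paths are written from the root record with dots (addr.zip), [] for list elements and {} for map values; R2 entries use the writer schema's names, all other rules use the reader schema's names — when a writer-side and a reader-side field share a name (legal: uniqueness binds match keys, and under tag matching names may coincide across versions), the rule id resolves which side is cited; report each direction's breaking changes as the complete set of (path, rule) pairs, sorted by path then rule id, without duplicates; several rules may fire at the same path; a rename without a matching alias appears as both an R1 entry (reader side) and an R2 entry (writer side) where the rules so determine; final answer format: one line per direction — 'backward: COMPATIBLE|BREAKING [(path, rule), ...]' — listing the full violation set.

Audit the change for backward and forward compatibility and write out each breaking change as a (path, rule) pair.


in User below, arrows point writer -> reader
backward for User (reader v2, writer v1):
  meta: Audit -> Audit, writer optional; from meta
  age: int64 -> int64, writer required; from age
  weight: float64 -> float64, writer required; from weight
  leftover writer field: scores
  meta.price: float32 -> float32, writer required; from meta.price
  meta.checksum: bytes -> bytes, writer required; from meta.checksum
  meta.height: float64 -> int64, writer optional; from meta.height
  meta.blob has no writer counterpart
  breaking: (meta, R1)
  breaking: (meta.height, R3)
  => backward: BREAKING (2)
forward for User (reader v1, writer v2):
  scores has no writer counterpart
  meta: Audit -> Audit, writer required; from meta
  age: int64 -> int64, writer required; from age
  weight: float64 -> float64, writer optional; from weight
  meta.price: float32 -> float32, writer required; from meta.price
  meta.checksum: bytes -> bytes, writer required; from meta.checksum
  meta.height: int64 -> float64, writer optional; from meta.height
  leftover writer field: meta.blob
  breaking: (weight, R1)
  => forward: BREAKING (1)

backward: BREAKING [(meta, R1), (meta.height, R3)]; forward: BREAKING [(weight, R1)]


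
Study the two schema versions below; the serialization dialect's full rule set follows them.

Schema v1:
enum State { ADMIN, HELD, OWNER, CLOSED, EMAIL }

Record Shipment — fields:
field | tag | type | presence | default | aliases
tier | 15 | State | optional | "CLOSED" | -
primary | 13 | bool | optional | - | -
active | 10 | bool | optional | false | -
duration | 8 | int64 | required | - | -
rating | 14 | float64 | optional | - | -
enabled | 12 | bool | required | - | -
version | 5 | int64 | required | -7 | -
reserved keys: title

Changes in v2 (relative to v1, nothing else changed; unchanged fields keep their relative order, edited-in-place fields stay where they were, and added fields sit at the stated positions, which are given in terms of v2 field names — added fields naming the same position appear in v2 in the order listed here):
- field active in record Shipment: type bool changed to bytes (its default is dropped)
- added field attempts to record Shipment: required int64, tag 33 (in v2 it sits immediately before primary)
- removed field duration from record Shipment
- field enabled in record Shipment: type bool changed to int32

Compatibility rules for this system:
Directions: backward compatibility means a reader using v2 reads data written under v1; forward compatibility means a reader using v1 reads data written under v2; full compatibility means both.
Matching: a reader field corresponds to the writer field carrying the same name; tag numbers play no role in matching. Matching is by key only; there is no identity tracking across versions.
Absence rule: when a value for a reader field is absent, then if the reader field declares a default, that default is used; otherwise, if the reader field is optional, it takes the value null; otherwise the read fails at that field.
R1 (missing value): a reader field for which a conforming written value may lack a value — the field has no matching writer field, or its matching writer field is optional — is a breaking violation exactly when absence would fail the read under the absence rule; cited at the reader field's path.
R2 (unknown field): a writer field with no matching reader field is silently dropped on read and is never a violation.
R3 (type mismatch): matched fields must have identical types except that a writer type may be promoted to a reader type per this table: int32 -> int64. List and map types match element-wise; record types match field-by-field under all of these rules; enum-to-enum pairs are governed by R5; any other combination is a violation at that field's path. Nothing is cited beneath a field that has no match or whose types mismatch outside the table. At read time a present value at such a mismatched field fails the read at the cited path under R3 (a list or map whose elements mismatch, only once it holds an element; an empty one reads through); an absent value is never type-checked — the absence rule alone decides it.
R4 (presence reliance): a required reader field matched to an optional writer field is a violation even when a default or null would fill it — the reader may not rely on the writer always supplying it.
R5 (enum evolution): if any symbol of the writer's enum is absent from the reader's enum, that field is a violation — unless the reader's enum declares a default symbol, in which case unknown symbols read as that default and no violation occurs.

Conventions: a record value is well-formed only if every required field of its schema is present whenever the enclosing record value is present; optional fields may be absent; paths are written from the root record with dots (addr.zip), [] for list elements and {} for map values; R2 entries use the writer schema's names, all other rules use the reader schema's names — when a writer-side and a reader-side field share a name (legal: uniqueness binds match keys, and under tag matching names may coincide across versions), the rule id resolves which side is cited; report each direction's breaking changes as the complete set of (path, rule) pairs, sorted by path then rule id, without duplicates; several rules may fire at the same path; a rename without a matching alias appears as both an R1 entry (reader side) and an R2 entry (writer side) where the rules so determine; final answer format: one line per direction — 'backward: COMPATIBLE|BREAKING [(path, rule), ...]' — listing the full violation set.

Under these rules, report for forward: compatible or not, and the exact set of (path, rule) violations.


each type pair in Shipment: writer, then reader
forward pass over Shipment, reader schema v1, writer schema v2:
  State -> State, writer optional: tier aligns to tier
  bool -> bool, writer optional: primary aligns to primary
  bytes -> bool, writer optional: active aligns to active
  duration has no writer counterpart
  float64 -> float64, writer optional: rating aligns to rating
  int32 -> bool, writer required: enabled aligns to enabled
  int64 -> int64, writer required: version aligns to version
  writer field attempts has no reader counterpart
  R3 fires at active
  R1 fires at duration
  R3 fires at enabled
  => forward verdict for Shipment: BREAKING, 3 violation(s)
remaining Shipment differences; none change what is asked:
  added field attempts to record Shipment: required int64, tag 33 (in v2 it sits immediately before primary) -> fires only in the backward direction of Shipment, which is not asked here

forward: BREAKING [(active, R3), (duration, R1), (enabled, R3)]


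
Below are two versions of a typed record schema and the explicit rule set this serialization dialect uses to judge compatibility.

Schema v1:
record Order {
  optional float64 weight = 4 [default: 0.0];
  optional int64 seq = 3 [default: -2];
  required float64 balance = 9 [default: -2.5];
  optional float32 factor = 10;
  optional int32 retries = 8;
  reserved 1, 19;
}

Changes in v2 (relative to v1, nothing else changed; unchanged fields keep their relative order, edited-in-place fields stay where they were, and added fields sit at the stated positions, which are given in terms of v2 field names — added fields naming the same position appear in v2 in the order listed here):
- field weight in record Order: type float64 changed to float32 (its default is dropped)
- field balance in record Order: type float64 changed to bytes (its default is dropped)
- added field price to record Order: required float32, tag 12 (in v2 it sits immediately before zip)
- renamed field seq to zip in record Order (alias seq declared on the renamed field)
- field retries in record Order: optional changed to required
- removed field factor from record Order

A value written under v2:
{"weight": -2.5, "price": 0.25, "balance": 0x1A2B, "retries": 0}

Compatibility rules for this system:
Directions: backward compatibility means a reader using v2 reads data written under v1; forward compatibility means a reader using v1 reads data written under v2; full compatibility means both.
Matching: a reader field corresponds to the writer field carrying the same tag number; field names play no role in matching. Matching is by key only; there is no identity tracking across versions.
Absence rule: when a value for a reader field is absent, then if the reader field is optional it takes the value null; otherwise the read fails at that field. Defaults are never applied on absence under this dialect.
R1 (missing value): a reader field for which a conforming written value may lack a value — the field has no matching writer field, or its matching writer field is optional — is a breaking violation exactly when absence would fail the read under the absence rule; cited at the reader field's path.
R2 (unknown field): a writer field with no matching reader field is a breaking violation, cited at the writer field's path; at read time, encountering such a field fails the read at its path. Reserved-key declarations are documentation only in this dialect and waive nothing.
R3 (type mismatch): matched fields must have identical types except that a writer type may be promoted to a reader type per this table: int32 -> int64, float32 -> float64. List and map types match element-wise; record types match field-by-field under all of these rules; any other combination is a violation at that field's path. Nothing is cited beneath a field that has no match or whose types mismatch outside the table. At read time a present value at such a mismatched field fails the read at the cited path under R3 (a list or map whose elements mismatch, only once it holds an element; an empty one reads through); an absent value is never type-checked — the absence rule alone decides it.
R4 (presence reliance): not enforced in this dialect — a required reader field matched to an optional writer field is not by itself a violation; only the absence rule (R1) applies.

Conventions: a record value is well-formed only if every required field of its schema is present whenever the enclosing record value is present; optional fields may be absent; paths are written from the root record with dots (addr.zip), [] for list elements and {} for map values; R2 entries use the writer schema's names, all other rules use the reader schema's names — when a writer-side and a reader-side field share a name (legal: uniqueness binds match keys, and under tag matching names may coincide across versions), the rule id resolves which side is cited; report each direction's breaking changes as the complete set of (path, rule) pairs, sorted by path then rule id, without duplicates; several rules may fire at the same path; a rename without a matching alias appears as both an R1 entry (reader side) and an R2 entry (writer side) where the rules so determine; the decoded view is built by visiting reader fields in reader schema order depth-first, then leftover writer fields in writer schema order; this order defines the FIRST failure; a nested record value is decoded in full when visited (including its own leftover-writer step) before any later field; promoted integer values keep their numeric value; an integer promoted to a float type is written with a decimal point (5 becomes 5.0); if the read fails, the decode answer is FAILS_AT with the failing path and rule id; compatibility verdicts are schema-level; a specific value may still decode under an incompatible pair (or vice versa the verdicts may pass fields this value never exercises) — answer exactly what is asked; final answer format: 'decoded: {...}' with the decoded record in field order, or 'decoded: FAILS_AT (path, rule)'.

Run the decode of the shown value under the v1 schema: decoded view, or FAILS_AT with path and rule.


arrows below run writer -> reader for Order
migrating the Order value to v1:
  weight := -2.5 (float32 -> float64)
  seq := null (not supplied -> null)
  read fails at balance under R3
  => FAILS_AT (balance, R3)
remaining Order differences; none change what is asked:
  field weight in record Order: type float64 changed to float32 (its default is dropped) -> matters for Order compatibility verdicts, not for this value's decode
  added field price to record Order: required float32, tag 12 (in v2 it sits immediately before zip) -> matters for Order compatibility verdicts, not for this value's decode
  renamed field seq to zip in record Order (alias seq declared on the renamed field) -> fires no rule on Order under this dialect and leaves the result unchanged
  field retries in record Order: optional changed to required -> matters for Order compatibility verdicts, not for this value's decode
  removed field factor from record Order -> matters for Order compatibility verdicts, not for this value's decode

decoded: FAILS_AT (balance, R3)


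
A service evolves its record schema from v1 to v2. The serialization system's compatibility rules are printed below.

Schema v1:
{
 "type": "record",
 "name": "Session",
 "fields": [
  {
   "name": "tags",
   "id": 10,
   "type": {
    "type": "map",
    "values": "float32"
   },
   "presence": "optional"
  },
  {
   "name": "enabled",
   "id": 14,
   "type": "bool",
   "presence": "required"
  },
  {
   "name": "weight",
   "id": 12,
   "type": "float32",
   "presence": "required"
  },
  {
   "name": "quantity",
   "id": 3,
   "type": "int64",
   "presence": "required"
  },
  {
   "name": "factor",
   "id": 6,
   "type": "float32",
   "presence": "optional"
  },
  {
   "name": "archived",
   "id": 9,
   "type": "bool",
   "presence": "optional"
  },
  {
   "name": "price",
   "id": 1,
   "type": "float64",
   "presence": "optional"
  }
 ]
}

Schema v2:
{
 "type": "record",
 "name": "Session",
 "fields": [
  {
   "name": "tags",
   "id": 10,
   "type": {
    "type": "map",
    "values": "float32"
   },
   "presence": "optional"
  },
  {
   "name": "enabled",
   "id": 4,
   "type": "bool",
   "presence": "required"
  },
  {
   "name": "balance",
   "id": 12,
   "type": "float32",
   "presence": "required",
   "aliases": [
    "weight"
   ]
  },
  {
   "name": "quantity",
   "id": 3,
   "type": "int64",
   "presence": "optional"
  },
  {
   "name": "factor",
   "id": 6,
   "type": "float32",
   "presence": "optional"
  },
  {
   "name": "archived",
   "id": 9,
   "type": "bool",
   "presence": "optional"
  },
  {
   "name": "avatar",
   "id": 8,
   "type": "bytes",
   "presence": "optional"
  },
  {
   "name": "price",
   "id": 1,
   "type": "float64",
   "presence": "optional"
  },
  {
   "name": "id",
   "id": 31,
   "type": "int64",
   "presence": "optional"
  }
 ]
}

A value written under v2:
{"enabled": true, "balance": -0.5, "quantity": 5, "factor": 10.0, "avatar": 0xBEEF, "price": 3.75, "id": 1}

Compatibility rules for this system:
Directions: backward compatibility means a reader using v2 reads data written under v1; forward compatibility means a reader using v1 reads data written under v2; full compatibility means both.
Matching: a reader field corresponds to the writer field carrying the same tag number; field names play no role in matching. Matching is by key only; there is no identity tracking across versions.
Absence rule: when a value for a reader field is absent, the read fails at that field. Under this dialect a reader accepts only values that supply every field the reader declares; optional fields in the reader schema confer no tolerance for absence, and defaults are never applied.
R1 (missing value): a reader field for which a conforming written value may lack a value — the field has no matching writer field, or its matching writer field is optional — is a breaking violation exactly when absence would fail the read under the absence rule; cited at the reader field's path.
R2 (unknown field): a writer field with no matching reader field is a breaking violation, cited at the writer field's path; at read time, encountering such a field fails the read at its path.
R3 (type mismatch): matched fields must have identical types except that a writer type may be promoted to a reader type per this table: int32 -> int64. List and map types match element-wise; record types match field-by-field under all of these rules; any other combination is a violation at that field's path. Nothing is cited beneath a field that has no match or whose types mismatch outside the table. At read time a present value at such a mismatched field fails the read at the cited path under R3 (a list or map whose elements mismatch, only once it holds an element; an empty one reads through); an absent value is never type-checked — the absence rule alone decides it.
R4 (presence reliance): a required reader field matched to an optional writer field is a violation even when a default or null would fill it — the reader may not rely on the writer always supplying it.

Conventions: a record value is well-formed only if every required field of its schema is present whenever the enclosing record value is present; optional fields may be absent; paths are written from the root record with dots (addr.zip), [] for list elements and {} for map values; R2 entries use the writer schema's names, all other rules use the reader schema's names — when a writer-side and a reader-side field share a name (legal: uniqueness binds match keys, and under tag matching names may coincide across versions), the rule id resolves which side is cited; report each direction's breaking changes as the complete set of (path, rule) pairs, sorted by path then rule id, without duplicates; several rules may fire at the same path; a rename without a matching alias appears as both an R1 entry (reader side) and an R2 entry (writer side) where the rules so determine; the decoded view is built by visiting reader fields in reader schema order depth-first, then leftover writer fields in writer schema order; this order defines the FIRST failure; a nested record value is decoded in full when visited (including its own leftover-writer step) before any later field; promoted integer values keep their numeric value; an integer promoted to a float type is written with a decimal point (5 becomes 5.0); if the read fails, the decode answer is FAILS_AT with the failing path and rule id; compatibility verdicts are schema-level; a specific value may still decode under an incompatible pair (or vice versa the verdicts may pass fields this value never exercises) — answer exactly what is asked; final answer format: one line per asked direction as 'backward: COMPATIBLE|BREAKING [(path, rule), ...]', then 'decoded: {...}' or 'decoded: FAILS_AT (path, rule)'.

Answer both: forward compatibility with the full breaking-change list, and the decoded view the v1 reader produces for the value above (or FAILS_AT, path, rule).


forward: BREAKING [(archived, R1), (avatar, R2), (enabled, R1), (enabled, R2), (factor, R1), (id, R2), (price, R1), (quantity, R1), (quantity, R4), (tags, R1)]; decoded: FAILS_AT (tags, R1)

the writer's type comes first in each Session pair
forward pass over Session, reader schema v1, writer schema v2:
  tags: paired with writer tags (map<string, float32> -> map<string, float32>; writer optional)
  enabled has no writer counterpart
  weight: paired with writer balance (float32 -> float32; writer required)
  quantity: paired with writer quantity (int64 -> int64; writer optional)
  factor: paired with writer factor (float32 -> float32; writer optional)
  archived: paired with writer archived (bool -> bool; writer optional)
  price: paired with writer price (float64 -> float64; writer optional)
  enabled (writer side), unknown to reader
  avatar (writer side), unknown to reader
  id (writer side), unknown to reader
  breaking: (archived, R1)
  breaking: (avatar, R2)
  breaking: (enabled, R1)
  breaking: (enabled, R2)
  breaking: (factor, R1)
  breaking: (id, R2)
  breaking: (price, R1)
  breaking: (quantity, R1)
  breaking: (quantity, R4)
  breaking: (tags, R1)
  forward on Session therefore BREAKING (10)
migrating the Session value to v1:
  read fails at tags under R1 (no fill)
  => FAILS_AT (tags, R1)
diffs on Session not affecting the asked answer:
  renamed field weight to balance in record Session (alias weight declared on the renamed field) -> inert for the asked Session verdict: nothing fires


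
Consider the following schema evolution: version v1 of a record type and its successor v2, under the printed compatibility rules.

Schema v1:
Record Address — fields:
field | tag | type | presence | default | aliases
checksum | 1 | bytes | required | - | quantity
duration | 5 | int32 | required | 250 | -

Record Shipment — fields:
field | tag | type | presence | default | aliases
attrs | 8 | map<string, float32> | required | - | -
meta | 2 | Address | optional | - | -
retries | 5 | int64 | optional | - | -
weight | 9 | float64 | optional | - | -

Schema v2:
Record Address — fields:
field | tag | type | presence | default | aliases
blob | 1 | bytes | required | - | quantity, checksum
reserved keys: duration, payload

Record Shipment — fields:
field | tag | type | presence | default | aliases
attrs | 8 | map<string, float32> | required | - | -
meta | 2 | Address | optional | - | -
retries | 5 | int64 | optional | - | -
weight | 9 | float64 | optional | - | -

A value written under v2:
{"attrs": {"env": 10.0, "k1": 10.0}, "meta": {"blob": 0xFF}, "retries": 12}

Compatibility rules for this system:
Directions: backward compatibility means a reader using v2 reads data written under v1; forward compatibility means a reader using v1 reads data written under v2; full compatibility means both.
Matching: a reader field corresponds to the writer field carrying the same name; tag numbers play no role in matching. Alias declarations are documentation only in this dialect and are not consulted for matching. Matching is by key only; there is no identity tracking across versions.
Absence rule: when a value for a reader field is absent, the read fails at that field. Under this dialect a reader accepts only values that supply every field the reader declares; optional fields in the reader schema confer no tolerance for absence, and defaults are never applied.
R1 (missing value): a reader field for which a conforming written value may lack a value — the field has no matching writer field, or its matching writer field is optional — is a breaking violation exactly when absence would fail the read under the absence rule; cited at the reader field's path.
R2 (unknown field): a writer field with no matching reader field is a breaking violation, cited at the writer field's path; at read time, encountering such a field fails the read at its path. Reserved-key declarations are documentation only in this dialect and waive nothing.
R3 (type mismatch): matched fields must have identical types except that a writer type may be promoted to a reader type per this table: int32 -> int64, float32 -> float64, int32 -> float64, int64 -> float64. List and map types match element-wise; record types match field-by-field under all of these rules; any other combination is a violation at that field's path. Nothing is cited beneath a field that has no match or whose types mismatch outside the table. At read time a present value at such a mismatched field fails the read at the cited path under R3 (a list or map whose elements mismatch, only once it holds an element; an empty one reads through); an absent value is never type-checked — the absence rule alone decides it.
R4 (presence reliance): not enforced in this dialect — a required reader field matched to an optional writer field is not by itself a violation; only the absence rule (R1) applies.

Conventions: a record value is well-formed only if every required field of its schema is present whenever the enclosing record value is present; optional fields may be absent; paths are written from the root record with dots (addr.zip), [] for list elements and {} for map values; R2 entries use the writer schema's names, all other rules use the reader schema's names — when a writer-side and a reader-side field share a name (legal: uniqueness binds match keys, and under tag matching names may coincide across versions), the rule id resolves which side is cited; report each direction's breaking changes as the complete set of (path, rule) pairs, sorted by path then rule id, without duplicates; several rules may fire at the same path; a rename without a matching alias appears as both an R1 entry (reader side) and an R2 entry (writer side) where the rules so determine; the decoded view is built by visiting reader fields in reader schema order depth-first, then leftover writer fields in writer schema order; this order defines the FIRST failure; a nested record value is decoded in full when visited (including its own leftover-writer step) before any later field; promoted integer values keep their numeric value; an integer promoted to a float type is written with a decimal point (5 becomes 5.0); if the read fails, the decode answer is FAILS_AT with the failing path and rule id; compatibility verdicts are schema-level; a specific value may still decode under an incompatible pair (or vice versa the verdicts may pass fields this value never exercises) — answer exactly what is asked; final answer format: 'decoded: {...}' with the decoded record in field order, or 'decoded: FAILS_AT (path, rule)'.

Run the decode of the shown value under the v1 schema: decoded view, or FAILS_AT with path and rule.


arrows below run writer -> reader for Shipment
decoding the Shipment value with the v1 reader:
  attrs := {"env": 10.0, "k1": 10.0}
  read fails at meta.checksum under R1 (no fill)
  => FAILS_AT (meta.checksum, R1)
the other Shipment changes do not affect what is asked:
  removed field duration from record Address (its key "duration" joins the reserved list) -> a verdict-level change on Shipment — the shown value reads the same

decoded: FAILS_AT (meta.checksum, R1)


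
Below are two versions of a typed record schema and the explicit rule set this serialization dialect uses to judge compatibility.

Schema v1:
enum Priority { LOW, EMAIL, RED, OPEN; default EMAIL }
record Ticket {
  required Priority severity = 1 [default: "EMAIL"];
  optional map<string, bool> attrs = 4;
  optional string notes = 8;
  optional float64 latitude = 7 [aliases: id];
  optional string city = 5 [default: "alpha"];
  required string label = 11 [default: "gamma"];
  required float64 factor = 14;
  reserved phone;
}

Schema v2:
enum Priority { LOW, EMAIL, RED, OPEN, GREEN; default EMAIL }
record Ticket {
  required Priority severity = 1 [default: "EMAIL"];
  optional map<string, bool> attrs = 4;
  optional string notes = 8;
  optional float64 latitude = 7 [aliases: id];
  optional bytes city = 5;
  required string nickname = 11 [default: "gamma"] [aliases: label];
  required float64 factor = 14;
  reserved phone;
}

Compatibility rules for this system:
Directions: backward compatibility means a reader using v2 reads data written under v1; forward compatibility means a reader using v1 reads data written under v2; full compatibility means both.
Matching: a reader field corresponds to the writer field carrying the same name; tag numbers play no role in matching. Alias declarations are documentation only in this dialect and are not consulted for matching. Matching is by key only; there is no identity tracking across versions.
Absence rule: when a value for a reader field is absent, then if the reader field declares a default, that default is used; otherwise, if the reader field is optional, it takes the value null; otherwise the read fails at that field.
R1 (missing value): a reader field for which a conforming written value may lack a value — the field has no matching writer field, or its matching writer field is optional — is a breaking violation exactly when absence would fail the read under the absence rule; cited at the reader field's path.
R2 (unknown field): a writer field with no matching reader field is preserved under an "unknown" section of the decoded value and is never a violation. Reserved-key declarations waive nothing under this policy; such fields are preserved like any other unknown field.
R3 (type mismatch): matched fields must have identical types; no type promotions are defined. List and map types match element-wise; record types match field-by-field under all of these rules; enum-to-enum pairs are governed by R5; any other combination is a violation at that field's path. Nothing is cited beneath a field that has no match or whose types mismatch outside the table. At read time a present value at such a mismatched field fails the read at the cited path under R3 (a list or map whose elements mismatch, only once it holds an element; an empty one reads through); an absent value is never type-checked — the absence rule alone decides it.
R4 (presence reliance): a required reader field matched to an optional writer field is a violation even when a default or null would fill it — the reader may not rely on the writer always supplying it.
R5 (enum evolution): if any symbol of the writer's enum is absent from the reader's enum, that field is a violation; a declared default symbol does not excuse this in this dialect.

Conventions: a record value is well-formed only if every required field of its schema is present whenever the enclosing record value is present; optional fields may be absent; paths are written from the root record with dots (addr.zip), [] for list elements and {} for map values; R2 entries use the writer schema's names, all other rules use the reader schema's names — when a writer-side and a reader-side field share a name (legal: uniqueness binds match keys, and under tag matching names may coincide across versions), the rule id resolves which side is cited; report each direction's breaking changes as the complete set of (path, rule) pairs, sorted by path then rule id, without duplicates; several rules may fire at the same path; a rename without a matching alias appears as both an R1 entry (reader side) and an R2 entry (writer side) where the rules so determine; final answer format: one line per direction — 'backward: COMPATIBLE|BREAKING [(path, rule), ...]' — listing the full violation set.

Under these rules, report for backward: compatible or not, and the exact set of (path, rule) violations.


each type pair in Ticket: writer, then reader
backward analysis of Ticket with v2 as reader and v1 as writer:
  severity: paired with writer severity (Priority -> Priority; writer required)
  attrs: paired with writer attrs (map<string, bool> -> map<string, bool>; writer optional)
  notes: paired with writer notes (string -> string; writer optional)
  latitude: paired with writer latitude (float64 -> float64; writer optional)
  city: paired with writer city (string -> bytes; writer optional)
  nickname: no writer-side match
  factor: paired with writer factor (float64 -> float64; writer required)
  label (writer side), unknown to reader
  violation R3 at city
  => backward verdict for Ticket: BREAKING, 1 violation(s)
diffs on Ticket not affecting the asked answer:
  enum Priority (field severity in record Ticket): symbol GREEN added -> its effect on Ticket is confined to the forward direction, not asked
  renamed field label to nickname in record Ticket (alias label declared on the renamed field) -> triggers nothing under Ticket's printed rules — same verdict

backward: BREAKING [(city, R3)]


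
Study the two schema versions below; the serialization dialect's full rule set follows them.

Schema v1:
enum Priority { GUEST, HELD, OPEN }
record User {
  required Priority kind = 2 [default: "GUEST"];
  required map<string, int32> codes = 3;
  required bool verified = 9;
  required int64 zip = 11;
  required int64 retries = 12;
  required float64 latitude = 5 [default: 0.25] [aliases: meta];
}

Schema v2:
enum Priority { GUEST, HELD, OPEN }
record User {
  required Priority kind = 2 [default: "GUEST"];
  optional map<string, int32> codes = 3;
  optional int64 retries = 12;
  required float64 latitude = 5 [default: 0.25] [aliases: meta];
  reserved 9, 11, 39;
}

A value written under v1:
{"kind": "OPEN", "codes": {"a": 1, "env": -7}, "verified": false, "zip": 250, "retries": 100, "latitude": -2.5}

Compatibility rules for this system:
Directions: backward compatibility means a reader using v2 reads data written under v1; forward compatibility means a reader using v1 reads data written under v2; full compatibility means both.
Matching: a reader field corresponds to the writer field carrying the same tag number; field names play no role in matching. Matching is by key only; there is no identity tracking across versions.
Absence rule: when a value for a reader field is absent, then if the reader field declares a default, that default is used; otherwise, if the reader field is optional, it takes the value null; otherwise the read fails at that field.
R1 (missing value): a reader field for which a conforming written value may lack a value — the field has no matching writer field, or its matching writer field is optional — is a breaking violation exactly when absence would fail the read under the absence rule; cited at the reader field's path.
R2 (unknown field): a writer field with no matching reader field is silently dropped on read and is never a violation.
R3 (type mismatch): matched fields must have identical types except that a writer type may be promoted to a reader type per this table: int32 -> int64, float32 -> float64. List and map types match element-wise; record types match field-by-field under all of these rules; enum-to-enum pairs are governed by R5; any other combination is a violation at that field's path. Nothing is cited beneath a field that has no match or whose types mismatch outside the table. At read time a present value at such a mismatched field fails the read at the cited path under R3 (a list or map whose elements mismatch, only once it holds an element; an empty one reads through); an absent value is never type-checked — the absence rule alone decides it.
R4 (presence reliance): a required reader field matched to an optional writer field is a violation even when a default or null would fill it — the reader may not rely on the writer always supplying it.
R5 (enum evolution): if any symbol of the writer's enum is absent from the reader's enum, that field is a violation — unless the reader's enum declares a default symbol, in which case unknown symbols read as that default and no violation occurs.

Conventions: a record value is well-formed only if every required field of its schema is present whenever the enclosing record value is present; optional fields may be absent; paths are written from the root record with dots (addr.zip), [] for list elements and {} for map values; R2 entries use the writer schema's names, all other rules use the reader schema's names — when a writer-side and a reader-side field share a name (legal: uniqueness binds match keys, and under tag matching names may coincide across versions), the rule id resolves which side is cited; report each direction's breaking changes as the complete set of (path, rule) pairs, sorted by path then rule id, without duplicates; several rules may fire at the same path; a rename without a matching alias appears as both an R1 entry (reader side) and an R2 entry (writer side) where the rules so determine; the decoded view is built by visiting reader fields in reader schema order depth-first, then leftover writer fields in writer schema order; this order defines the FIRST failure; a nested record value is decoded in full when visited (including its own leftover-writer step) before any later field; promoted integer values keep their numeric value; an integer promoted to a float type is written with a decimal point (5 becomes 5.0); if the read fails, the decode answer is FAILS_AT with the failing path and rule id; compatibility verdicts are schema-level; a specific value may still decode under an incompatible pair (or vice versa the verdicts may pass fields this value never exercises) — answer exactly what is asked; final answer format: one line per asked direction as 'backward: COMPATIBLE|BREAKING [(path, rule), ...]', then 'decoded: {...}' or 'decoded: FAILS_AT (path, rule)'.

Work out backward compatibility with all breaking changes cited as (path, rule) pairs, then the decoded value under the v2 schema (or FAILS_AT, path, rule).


backward: COMPATIBLE []; decoded: {"kind": "OPEN", "codes": {"a": 1, "env": -7}, "retries": 100, "latitude": -2.5}

in User below, arrows point writer -> reader
checking backward for User: reader v2 against writer v1:
  Priority -> Priority, writer required: kind aligns to kind
  map<string, int32> -> map<string, int32>, writer required: codes aligns to codes
  int64 -> int64, writer required: retries aligns to retries
  float64 -> float64, writer required: latitude aligns to latitude
  verified (writer side), unknown to reader
  zip (writer side), unknown to reader
  => backward verdict for User: COMPATIBLE, no violations
decoding the User value with the v2 reader:
  kind := "OPEN"
  codes := {"a": 1, "env": -7}
  retries := 100
  latitude := -2.5
  writer verified: unknown -> dropped
  writer zip: unknown -> dropped
  => decoded: {"kind": "OPEN", "codes": {"a": 1, "env": -7}, "retries": 100, "latitude": -2.5}
diffs on User not affecting the asked answer:
  field retries in record User: required changed to optional -> matters only for User's forward compatibility — outside the asked direction
  field codes in record User: required changed to optional -> matters only for User's forward compatibility — outside the asked direction
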